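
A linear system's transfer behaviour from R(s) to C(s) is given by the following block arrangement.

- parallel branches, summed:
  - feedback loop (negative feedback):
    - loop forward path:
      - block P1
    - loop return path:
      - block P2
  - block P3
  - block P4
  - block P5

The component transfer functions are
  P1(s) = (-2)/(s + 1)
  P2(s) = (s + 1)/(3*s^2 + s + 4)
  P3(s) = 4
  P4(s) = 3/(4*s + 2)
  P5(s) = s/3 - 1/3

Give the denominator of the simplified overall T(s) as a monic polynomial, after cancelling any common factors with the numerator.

First reduce the diagram to T(s).

Step 1. feedback reduction of P1, P2 = (-6*s^2 - 2*s - 8)/(3*s^3 + 4*s^2 + 3*s + 2)
Step 2. reduce the parallel group [P1/(1+P1*P2)], P3, P4, P5 = (12*s^5 + 154*s^4 + 217*s^3 + 210*s^2 + 77*s + 14)/(36*s^4 + 66*s^3 + 60*s^2 + 42*s + 12)
No further cancellation is possible in the step-2 result, so that is T(s). Its denominator becomes monic after dividing by the leading coefficient 36.

Answer: s^4 + 11*s^3/6 + 5*s^2/3 + 7*s/6 + 1/3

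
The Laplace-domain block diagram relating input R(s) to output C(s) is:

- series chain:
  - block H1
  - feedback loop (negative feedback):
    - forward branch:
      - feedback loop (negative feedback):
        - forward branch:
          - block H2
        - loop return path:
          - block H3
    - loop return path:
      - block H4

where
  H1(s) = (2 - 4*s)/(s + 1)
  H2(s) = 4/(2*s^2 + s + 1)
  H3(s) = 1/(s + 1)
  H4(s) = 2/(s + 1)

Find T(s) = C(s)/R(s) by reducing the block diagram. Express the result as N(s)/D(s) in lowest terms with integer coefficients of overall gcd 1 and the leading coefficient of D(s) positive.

The answer is (8 - 16*s)/(2*s^3 + 3*s^2 + 2*s + 13).

Reasoning:
Step 1 - feedback reduction of H2, H3 = (4*s + 4)/(2*s^3 + 3*s^2 + 2*s + 5)
Step 2 - reduce the feedback loop with forward [H2/(1+H2*H3)] and return H4 = (4*s + 4)/(2*s^3 + 3*s^2 + 2*s + 13)
Step 3 - cascade H1, [[H2/(1+H2*H3)]/(1+[H2/(1+H2*H3)]*H4)] - this is the overall T(s), already in the required normalized form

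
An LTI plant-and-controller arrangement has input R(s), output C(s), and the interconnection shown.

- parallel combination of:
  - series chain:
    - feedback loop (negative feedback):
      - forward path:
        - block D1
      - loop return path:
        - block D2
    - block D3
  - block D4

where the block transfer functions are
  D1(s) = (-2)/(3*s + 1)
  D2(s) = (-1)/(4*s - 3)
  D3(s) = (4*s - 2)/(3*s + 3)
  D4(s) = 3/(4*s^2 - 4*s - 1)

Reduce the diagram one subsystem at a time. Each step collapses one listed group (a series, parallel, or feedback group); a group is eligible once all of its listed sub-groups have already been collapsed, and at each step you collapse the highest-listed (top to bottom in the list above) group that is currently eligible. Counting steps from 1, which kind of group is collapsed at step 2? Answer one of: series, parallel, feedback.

Step 1: apply the feedback formula to D1, D2
Step 2: reduce the series chain [D1/(1+D1*D2)], D3
Step 3: reduce the parallel group ([D1/(1+D1*D2)]*D3), D4
Step 2 collapses a series group.

Therefore the answer is series.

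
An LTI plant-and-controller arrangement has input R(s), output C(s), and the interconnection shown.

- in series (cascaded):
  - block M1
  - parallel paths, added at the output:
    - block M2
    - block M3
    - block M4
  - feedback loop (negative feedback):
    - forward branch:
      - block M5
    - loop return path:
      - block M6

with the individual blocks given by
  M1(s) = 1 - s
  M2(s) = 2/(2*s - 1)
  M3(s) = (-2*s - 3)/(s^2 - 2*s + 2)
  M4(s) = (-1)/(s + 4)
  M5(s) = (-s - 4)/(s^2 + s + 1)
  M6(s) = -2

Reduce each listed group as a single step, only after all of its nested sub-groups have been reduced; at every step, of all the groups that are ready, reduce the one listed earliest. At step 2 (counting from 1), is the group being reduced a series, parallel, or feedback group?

(1) parallel reduction of M2, M3, M4
(2) apply the feedback formula to M5, M6
(3) series reduction of M1, (M2+M3+M4), [M5/(1+M5*M6)]
Step 2 collapses a feedback group.

Hence the answer: feedback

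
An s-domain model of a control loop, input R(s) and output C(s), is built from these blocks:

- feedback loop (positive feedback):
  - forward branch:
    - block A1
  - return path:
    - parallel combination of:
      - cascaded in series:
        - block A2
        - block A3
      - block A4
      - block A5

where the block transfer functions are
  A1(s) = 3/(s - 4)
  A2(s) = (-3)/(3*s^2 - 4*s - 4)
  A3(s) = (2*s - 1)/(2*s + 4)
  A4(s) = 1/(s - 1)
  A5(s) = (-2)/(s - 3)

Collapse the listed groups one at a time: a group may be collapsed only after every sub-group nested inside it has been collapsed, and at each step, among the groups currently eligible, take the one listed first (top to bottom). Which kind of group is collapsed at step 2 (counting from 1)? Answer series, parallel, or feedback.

(1) cascade A2, A3
(2) add (A2*A3), A4, A5 (parallel)
(3) close the feedback loop around A1, ((A2*A3)+A4+A5)
Step 2 collapses a parallel group.

Therefore the answer is parallel.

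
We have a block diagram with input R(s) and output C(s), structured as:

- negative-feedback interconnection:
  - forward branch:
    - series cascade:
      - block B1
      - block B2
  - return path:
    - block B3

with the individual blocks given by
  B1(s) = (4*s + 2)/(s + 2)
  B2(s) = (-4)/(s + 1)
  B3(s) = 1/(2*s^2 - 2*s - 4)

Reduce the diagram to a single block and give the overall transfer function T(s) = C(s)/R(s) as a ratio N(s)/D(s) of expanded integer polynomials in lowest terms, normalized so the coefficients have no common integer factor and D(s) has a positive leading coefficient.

Step 1 - series reduction of B1, B2; result (-16*s - 8)/(s^2 + 3*s + 2)
Step 2 - apply the feedback formula to (B1*B2), B3; the result is T(s) itself (integer coefficients, no common factor, positive leading denominator coefficient)

Final answer: (-16*s^3 + 8*s^2 + 40*s + 16)/(s^4 + 2*s^3 - 3*s^2 - 16*s - 8)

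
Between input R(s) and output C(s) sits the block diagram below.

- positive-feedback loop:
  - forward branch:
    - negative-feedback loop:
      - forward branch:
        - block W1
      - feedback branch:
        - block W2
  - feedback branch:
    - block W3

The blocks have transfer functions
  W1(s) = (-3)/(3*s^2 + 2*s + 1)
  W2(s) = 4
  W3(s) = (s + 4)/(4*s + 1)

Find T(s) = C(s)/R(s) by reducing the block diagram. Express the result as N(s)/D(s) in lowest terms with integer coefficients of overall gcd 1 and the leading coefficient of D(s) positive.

(1) apply the feedback formula to W1, W2 -> (-3)/(3*s^2 + 2*s - 11)
(2) collapse the loop ([W1/(1+W1*W2)] forward, W3 return), which is the overall transfer function T(s) = C(s)/R(s) in lowest terms

Final answer: (-12*s - 3)/(12*s^3 + 11*s^2 - 39*s + 1)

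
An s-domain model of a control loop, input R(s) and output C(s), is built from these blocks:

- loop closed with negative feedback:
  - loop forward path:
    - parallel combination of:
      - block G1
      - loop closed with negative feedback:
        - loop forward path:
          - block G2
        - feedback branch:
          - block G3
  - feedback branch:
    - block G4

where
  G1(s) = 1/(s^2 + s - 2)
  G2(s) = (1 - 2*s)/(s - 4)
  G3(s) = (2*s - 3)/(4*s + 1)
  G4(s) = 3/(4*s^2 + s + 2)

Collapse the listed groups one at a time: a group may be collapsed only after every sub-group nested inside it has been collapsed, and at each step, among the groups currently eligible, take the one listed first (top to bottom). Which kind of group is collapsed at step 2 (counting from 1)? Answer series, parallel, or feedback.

Step 1. apply the feedback formula to G2, G3
Step 2. sum the parallel branches G1, [G2/(1+G2*G3)]
Step 3. apply the feedback formula to (G1+[G2/(1+G2*G3)]), G4
The group at step 2 is a parallel group.

Therefore the answer is parallel.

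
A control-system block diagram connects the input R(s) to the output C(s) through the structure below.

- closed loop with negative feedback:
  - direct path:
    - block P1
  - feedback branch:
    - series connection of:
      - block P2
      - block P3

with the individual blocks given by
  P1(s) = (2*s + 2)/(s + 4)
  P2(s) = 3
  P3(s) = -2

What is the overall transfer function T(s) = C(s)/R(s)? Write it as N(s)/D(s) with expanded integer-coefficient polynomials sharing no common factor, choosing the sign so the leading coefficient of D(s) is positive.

The answer is (-2*s - 2)/(11*s + 8).

Reasoning:
Step 1. reduce the series chain P2, P3; result -6
Step 2. reduce the feedback loop with forward P1 and return (P2*P3); the result is T(s) itself (integer coefficients, no common factor, positive leading denominator coefficient)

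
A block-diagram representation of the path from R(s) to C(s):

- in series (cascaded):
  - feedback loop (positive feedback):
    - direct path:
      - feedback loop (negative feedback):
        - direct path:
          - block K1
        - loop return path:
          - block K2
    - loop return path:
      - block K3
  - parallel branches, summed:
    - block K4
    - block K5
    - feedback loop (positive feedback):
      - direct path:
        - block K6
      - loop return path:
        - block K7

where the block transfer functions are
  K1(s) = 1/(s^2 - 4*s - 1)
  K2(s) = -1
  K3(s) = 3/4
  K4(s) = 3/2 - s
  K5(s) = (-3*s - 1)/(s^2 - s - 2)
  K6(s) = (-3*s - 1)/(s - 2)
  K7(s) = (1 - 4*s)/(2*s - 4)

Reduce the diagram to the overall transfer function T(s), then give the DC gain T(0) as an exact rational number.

Step 1: close the feedback loop around K1, K2 -> 1/(s^2 - 4*s - 2)
Step 2: collapse the loop ([K1/(1+K1*K2)] forward, K3 return) -> 4/(4*s^2 - 16*s - 11)
Step 3: collapse the loop (K6 forward, K7 return) -> (6*s^2 - 10*s - 4)/(10*s^2 + 9*s - 9)
Step 4: combine K4, K5, [K6/(1-K6*K7)] in parallel -> (-20*s^5 + 44*s^4 - 19*s^3 - 182*s^2 + 21*s + 88)/(20*s^4 - 2*s^3 - 76*s^2 - 18*s + 36)
Step 5: combine [[K1/(1+K1*K2)]/(1-[K1/(1+K1*K2)]*K3)], (K4+K5+[K6/(1-K6*K7)]) in series -> (-40*s^5 + 88*s^4 - 38*s^3 - 364*s^2 + 42*s + 176)/(40*s^6 - 164*s^5 - 246*s^4 + 583*s^3 + 634*s^2 - 189*s - 198)
Evaluating the step-5 result (the overall T(s)) at s = 0 gives T(0) = 176/(-198) = -8/9.

Hence the answer: -8/9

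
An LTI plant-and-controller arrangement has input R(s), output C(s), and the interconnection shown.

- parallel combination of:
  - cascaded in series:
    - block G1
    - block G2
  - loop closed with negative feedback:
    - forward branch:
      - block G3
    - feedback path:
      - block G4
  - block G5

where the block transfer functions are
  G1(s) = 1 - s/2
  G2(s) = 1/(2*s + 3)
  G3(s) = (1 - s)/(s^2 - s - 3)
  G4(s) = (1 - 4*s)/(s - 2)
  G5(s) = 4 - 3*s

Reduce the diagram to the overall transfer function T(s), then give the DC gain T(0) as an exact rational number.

Answer: 85/21

Working:
Step 1 - combine G1, G2 in series: (2 - s)/(4*s + 6)
Step 2 - collapse the loop (G3 forward, G4 return): (-s^2 + 3*s - 2)/(s^3 + s^2 - 6*s + 7)
Step 3 - combine (G1*G2), [G3/(1+G3*G4)], G5 in parallel: (-12*s^5 - 15*s^4 + 91*s^3 - 34*s^2 - 167*s + 170)/(4*s^4 + 10*s^3 - 18*s^2 - 8*s + 42)
That last expression is T(s); at s = 0 only the constant terms survive, so T(0) = 170/42 = 85/21.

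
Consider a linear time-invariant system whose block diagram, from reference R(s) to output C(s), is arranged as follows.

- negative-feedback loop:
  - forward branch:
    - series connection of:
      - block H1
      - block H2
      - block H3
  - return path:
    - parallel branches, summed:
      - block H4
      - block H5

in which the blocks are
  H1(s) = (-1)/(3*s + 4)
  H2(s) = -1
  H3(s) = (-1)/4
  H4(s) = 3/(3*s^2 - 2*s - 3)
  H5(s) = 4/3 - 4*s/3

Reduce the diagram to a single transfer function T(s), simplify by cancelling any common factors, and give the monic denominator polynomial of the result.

Answer: s^3 + 13*s^2/30 - 26*s/15 - 47/40

Working:
(1) series reduction of H1, H2, H3; result (-1)/(12*s + 16)
(2) add H4, H5 (parallel); result (-12*s^3 + 20*s^2 + 4*s - 3)/(9*s^2 - 6*s - 9)
(3) collapse the loop ((H1*H2*H3) forward, (H4+H5) return); result (-9*s^2 + 6*s + 9)/(120*s^3 + 52*s^2 - 208*s - 141)
The result of step 3 is T(s) in lowest terms. Its denominator has leading coefficient 120; dividing the denominator through by 120 makes it monic.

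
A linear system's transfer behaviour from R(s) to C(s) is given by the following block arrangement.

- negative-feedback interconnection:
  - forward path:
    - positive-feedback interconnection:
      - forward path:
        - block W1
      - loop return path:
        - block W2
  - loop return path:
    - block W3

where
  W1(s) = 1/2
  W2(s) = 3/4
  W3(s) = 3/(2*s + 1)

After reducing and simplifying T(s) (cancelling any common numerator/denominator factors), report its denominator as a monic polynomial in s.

(1) apply the feedback formula to W1, W2, giving 4/5
(2) apply the feedback formula to [W1/(1-W1*W2)], W3, giving (8*s + 4)/(10*s + 17)
The result of step 2 is T(s) in lowest terms. Its denominator has leading coefficient 10; dividing the denominator through by 10 makes it monic.

Hence the answer: s + 17/10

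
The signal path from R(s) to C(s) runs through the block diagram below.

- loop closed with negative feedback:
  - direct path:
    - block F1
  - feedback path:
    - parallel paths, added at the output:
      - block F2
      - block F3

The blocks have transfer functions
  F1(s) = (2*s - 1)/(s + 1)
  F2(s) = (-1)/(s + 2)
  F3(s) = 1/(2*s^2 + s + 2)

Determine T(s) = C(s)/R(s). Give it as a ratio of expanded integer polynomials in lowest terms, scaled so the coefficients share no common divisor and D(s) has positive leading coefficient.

[1] parallel reduction of F2, F3; result (-2*s^2)/(2*s^3 + 5*s^2 + 4*s + 4)
[2] apply the feedback formula to F1, (F2+F3), which is the overall transfer function T(s) = C(s)/R(s) in lowest terms

Therefore the answer is (4*s^4 + 8*s^3 + 3*s^2 + 4*s - 4)/(2*s^4 + 3*s^3 + 11*s^2 + 8*s + 4).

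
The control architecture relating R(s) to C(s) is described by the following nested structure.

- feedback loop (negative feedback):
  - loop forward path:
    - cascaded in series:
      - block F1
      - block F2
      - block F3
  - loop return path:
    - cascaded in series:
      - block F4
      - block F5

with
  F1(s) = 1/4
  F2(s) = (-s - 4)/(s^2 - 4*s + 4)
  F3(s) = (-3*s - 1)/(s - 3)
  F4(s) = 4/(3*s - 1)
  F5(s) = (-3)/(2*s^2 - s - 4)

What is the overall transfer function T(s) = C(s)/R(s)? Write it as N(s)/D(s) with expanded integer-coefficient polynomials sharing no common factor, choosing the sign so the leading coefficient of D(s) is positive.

First reduce the diagram to T(s).

[1] series reduction of F1, F2, F3 = (3*s^2 + 13*s + 4)/(4*s^3 - 28*s^2 + 64*s - 48)
[2] cascade F4, F5 = (-12)/(6*s^3 - 5*s^2 - 11*s + 4)
[3] feedback reduction of (F1*F2*F3), (F4*F5), giving the overall T(s)

Answer: (18*s^5 + 63*s^4 - 74*s^3 - 151*s^2 + 8*s + 16)/(24*s^6 - 188*s^5 + 480*s^4 - 284*s^3 - 612*s^2 + 628*s - 240)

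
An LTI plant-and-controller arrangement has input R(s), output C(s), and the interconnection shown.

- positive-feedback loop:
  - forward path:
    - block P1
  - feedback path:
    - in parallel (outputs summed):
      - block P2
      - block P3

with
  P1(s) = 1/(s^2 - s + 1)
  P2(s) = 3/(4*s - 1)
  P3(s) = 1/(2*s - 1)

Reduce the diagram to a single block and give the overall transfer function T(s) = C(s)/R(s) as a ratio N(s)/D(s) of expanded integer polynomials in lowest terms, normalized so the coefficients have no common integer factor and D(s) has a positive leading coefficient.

Step 1: combine P2, P3 in parallel: (10*s - 4)/(8*s^2 - 6*s + 1)
Step 2: feedback reduction of P1, (P2+P3), giving the overall T(s)

Hence the answer: (8*s^2 - 6*s + 1)/(8*s^4 - 14*s^3 + 15*s^2 - 17*s + 5)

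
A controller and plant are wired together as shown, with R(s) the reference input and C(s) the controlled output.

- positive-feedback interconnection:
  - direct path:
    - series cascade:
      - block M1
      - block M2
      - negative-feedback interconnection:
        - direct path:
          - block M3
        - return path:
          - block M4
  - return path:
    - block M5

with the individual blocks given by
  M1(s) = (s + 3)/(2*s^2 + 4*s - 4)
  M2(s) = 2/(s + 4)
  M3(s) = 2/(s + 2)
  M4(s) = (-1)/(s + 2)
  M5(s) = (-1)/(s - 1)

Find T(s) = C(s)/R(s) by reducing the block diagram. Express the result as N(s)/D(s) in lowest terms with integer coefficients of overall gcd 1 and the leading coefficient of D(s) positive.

Reducing step by step:

Step 1 - close the feedback loop around M3, M4 gives (2*s + 4)/(s^2 + 4*s + 2)
Step 2 - cascade M1, M2, [M3/(1+M3*M4)] gives (2*s^2 + 10*s + 12)/(s^5 + 10*s^4 + 32*s^3 + 28*s^2 - 20*s - 16)
Step 3 - feedback reduction of (M1*M2*[M3/(1+M3*M4)]), M5 - this is the overall T(s), already in the required normalized form

Answer: (2*s^3 + 8*s^2 + 2*s - 12)/(s^6 + 9*s^5 + 22*s^4 - 4*s^3 - 46*s^2 + 14*s + 28)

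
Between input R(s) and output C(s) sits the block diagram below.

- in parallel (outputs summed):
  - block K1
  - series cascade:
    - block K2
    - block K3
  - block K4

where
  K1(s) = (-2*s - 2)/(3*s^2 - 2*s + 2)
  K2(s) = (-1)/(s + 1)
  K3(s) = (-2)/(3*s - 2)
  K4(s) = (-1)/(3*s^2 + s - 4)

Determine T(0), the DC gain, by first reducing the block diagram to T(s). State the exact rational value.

(1) cascade K2, K3, giving 2/(3*s^2 + s - 2)
(2) reduce the parallel group K1, (K2*K3), K4, giving (-18*s^5 - 21*s^4 + 19*s^3 + 32*s^2 + 10*s - 28)/(27*s^6 - 45*s^4 + 28*s^3 + 2*s^2 - 28*s + 16)
The step-2 result is T(s). Setting s = 0: T(0) = -28/16 = -7/4.

Final answer: -7/4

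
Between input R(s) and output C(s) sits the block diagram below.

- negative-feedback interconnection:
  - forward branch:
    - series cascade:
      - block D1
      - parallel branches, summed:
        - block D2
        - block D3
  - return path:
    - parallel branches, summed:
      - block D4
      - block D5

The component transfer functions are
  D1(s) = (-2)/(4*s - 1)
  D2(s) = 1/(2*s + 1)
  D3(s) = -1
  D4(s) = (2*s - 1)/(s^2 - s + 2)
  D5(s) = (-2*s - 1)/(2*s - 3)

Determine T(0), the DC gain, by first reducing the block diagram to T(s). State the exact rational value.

Step 1: combine D2, D3 in parallel; result (-2*s)/(2*s + 1)
Step 2: multiply D1, (D2+D3) (series); result (4*s)/(8*s^2 + 2*s - 1)
Step 3: combine D4, D5 in parallel; result (-2*s^3 + 5*s^2 - 11*s + 1)/(2*s^3 - 5*s^2 + 7*s - 6)
Step 4: apply the feedback formula to (D1*(D2+D3)), (D4+D5); result (8*s^4 - 20*s^3 + 28*s^2 - 24*s)/(16*s^5 - 44*s^4 + 64*s^3 - 73*s^2 - 15*s + 6)
That last expression is T(s); at s = 0 only the constant terms survive, so T(0) = 0/6 = 0.

Therefore the answer is 0.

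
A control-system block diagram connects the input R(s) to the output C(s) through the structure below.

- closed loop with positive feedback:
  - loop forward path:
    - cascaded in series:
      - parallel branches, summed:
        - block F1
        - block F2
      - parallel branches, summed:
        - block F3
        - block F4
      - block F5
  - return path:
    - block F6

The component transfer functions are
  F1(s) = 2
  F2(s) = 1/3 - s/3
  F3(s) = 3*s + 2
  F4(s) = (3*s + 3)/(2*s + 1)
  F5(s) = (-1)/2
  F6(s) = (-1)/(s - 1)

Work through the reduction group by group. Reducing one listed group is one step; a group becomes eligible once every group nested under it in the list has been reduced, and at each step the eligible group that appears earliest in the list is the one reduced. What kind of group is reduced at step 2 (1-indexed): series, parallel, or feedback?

1. sum the parallel branches F1, F2
2. reduce the parallel group F3, F4
3. multiply (F1+F2), (F3+F4), F5 (series)
4. close the feedback loop around ((F1+F2)*(F3+F4)*F5), F6
At step 2 the group reduced is parallel.

Hence the answer: parallel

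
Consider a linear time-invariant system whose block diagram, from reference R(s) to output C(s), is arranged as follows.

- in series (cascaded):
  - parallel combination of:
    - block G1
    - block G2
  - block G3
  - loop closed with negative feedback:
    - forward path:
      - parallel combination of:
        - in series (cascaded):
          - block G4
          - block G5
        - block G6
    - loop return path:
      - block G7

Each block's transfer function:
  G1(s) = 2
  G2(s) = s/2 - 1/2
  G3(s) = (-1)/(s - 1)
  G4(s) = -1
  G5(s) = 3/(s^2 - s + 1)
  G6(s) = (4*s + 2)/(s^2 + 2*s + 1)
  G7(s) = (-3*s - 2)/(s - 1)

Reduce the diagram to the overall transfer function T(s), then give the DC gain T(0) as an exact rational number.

Answer: 3/2

Working:
1. add G1, G2 (parallel); result s/2 + 3/2
2. combine G4, G5 in series; result (-3)/(s^2 - s + 1)
3. parallel reduction of (G4*G5), G6; result (4*s^3 - 5*s^2 - 4*s - 1)/(s^4 + s^3 + s + 1)
4. feedback reduction of ((G4*G5)+G6), G7; result (4*s^4 - 9*s^3 + s^2 + 3*s + 1)/(s^5 - 12*s^4 + 6*s^3 + 23*s^2 + 11*s + 1)
5. reduce the series chain (G1+G2), G3, [((G4*G5)+G6)/(1+((G4*G5)+G6)*G7)]; result (-4*s^4 - 7*s^3 + 19*s^2 + 13*s + 3)/(2*s^5 - 24*s^4 + 12*s^3 + 46*s^2 + 22*s + 2)
The step-5 result is T(s). Setting s = 0: T(0) = 3/2.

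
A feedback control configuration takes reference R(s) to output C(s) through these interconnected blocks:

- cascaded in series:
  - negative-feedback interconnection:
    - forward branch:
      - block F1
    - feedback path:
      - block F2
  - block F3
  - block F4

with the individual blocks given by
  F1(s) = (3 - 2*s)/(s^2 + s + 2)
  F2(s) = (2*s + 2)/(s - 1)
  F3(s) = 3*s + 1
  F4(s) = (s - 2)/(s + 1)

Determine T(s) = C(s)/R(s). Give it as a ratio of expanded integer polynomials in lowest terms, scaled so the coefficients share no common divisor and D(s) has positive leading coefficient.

First reduce the diagram to T(s).

Step 1. feedback reduction of F1, F2 -> (-2*s^2 + 5*s - 3)/(s^3 - 4*s^2 + 3*s + 4)
Step 2. reduce the series chain [F1/(1+F1*F2)], F3, F4, which is the overall transfer function T(s) = C(s)/R(s) in lowest terms

Answer: (-6*s^4 + 25*s^3 - 30*s^2 + 5*s + 6)/(s^4 - 3*s^3 - s^2 + 7*s + 4)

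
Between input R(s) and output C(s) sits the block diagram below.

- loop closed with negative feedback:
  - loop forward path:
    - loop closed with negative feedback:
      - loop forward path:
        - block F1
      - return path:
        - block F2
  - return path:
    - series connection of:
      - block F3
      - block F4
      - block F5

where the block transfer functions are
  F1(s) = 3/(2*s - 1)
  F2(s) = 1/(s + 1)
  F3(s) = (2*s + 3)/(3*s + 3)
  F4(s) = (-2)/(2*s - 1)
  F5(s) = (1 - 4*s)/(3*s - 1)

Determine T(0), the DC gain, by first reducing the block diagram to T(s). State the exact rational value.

Step 1. reduce the feedback loop with forward F1 and return F2; result (3*s + 3)/(2*s^2 + s + 2)
Step 2. multiply F3, F4, F5 (series); result (16*s^2 + 20*s - 6)/(18*s^3 + 3*s^2 - 12*s + 3)
Step 3. feedback reduction of [F1/(1+F1*F2)], (F3*F4*F5); result (18*s^3 + 3*s^2 - 12*s + 3)/(12*s^4 - 4*s^3 + 25*s^2 + 11*s - 4)
Step 3 gives the overall T(s). Then T(0) = 3/(-4) = -3/4.

Final answer: -3/4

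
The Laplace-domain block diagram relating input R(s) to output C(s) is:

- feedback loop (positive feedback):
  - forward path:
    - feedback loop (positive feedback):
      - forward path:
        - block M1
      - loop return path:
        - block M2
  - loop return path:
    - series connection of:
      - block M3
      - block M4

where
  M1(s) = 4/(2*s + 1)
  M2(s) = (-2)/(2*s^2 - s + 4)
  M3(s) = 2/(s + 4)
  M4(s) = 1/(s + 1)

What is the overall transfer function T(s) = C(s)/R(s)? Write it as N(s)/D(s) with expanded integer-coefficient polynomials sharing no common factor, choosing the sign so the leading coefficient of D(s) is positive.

The answer is (8*s^4 + 36*s^3 + 28*s^2 + 64*s + 64)/(4*s^5 + 20*s^4 + 23*s^3 + 31*s^2 + 96*s + 16).

Reasoning:
Step 1. reduce the feedback loop with forward M1 and return M2 = (8*s^2 - 4*s + 16)/(4*s^3 + 7*s + 12)
Step 2. series reduction of M3, M4 = 2/(s^2 + 5*s + 4)
Step 3. feedback reduction of [M1/(1-M1*M2)], (M3*M4), giving the overall T(s)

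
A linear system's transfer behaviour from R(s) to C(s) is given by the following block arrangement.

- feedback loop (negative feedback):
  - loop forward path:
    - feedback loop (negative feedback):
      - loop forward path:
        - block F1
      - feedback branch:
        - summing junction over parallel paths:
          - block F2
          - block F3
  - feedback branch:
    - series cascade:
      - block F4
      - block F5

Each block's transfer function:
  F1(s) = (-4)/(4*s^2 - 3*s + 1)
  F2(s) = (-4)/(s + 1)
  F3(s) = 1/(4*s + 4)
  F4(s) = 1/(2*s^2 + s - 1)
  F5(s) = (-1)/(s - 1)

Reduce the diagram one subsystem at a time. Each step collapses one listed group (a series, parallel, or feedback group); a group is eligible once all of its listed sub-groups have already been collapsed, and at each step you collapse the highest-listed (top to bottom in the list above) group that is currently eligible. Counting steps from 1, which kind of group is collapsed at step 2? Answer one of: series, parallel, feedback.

Reducing step by step:

(1) reduce the parallel group F2, F3
(2) collapse the loop (F1 forward, (F2+F3) return)
(3) multiply F4, F5 (series)
(4) feedback reduction of [F1/(1+F1*(F2+F3))], (F4*F5)
At step 2 the group reduced is feedback.

Answer: feedback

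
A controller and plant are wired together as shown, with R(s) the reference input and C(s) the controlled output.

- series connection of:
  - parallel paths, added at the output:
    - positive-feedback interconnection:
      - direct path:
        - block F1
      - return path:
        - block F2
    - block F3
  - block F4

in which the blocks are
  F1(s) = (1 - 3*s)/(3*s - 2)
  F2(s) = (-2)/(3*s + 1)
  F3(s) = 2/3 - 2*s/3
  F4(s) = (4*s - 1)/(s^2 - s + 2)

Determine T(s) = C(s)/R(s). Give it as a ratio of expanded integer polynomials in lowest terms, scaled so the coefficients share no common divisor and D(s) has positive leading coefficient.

Answer: (-24*s^4 + 18*s^3 - 27*s^2 + 10*s - 1)/(9*s^4 - 18*s^3 + 27*s^2 - 18*s)

Working:
[1] reduce the feedback loop with forward F1 and return F2 gives (1 - 9*s^2)/(9*s^2 - 9*s)
[2] reduce the parallel group [F1/(1-F1*F2)], F3 gives (-6*s^3 + 3*s^2 - 6*s + 1)/(9*s^2 - 9*s)
[3] reduce the series chain ([F1/(1-F1*F2)]+F3), F4: this yields T(s), and no further normalization is needed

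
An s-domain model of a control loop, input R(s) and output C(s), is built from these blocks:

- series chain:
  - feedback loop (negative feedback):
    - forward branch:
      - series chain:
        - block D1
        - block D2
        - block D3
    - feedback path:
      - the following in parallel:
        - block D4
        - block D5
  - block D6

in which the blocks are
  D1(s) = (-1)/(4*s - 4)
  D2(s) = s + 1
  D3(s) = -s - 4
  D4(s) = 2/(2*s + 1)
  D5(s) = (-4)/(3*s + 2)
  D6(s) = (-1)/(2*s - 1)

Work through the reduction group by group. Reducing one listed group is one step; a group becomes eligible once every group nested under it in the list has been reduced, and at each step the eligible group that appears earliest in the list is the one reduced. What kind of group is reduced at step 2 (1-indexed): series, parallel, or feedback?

Answer: parallel

Working:
1. series reduction of D1, D2, D3
2. reduce the parallel group D4, D5
3. feedback reduction of (D1*D2*D3), (D4+D5)
4. reduce the series chain [(D1*D2*D3)/(1+(D1*D2*D3)*(D4+D5))], D6
At step 2 the group reduced is parallel.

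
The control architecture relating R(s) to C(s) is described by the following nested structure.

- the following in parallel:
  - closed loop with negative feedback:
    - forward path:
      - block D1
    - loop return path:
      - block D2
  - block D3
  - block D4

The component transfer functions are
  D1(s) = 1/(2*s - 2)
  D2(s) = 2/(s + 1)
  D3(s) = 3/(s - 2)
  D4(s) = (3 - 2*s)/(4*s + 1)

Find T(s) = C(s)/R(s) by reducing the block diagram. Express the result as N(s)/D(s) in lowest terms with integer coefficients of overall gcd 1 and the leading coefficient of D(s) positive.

Step 1 - collapse the loop (D1 forward, D2 return) gives (s + 1)/(2*s^2)
Step 2 - add [D1/(1+D1*D2)], D3, D4 (parallel); the result is T(s) itself (integer coefficients, no common factor, positive leading denominator coefficient)

Hence the answer: (-4*s^4 + 42*s^3 - 9*s^2 - 9*s - 2)/(8*s^4 - 14*s^3 - 4*s^2)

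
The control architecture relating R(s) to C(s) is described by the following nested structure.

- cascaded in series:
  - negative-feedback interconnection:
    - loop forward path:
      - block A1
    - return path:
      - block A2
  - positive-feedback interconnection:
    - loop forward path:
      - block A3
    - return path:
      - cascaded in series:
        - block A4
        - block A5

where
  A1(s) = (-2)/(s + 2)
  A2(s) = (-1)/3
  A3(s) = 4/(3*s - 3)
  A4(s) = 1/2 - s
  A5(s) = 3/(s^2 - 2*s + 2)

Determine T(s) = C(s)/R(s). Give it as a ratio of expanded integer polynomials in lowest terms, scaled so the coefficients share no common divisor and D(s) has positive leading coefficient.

First reduce the diagram to T(s).

Step 1 - feedback reduction of A1, A2, giving (-6)/(3*s + 8)
Step 2 - reduce the series chain A4, A5, giving (3 - 6*s)/(2*s^2 - 4*s + 4)
Step 3 - reduce the feedback loop with forward A3 and return (A4*A5), giving (4*s^2 - 8*s + 8)/(3*s^3 - 9*s^2 + 24*s - 12)
Step 4 - reduce the series chain [A1/(1+A1*A2)], [A3/(1-A3*(A4*A5))], which is the overall transfer function T(s) = C(s)/R(s) in lowest terms

Answer: (-8*s^2 + 16*s - 16)/(3*s^4 - s^3 + 52*s - 32)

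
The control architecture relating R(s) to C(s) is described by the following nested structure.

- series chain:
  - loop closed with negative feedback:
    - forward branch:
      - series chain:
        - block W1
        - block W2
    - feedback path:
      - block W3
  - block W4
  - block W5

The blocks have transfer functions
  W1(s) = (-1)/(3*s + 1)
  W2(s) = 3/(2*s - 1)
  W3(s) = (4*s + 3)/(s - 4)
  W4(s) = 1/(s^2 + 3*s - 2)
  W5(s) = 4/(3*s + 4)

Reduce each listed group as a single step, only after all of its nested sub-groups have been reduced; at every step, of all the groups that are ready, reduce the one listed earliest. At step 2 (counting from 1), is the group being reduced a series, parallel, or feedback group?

Step 1 - cascade W1, W2
Step 2 - collapse the loop ((W1*W2) forward, W3 return)
Step 3 - reduce the series chain [(W1*W2)/(1+(W1*W2)*W3)], W4, W5
So the answer for step 2 is feedback.

Final answer: feedback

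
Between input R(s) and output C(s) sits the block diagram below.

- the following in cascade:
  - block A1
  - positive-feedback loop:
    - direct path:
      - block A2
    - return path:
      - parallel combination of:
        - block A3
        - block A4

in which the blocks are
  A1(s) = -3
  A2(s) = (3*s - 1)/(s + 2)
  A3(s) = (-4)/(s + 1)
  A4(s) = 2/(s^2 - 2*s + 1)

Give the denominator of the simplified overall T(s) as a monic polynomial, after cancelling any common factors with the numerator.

The answer is s^4 + 13*s^3 - 37*s^2 + 15*s.

Reasoning:
Step 1: parallel reduction of A3, A4, giving (-4*s^2 + 10*s - 2)/(s^3 - s^2 - s + 1)
Step 2: feedback reduction of A2, (A3+A4), giving (3*s^4 - 4*s^3 - 2*s^2 + 4*s - 1)/(s^4 + 13*s^3 - 37*s^2 + 15*s)
Step 3: series reduction of A1, [A2/(1-A2*(A3+A4))], giving (-9*s^4 + 12*s^3 + 6*s^2 - 12*s + 3)/(s^4 + 13*s^3 - 37*s^2 + 15*s)
That last expression is T(s), already simplified, and its denominator is already monic.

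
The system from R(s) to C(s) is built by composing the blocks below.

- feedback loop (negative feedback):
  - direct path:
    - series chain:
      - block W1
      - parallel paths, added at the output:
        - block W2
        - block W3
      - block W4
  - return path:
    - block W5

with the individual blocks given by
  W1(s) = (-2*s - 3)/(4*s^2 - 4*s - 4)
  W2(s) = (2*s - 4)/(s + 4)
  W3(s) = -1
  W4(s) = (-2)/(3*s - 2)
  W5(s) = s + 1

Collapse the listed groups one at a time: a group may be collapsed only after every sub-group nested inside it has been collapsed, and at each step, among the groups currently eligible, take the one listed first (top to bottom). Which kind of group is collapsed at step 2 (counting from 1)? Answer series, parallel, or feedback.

Reducing step by step:

Step 1 - combine W2, W3 in parallel
Step 2 - reduce the series chain W1, (W2+W3), W4
Step 3 - reduce the feedback loop with forward (W1*(W2+W3)*W4) and return W5
At step 2 the group reduced is series.

Answer: series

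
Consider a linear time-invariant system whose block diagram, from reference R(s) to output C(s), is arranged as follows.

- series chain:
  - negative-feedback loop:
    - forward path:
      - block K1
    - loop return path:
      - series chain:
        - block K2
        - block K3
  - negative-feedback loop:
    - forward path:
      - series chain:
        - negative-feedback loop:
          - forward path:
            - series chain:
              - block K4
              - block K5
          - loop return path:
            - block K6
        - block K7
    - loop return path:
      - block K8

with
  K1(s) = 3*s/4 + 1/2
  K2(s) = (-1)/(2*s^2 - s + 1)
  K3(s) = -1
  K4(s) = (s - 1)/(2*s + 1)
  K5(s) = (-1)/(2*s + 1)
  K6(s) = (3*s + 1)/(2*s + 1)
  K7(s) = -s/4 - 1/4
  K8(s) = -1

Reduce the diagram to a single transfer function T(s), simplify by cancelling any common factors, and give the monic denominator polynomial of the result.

Reducing step by step:

Step 1: reduce the series chain K2, K3 = 1/(2*s^2 - s + 1)
Step 2: apply the feedback formula to K1, (K2*K3) = (6*s^3 + s^2 + s + 2)/(8*s^2 - s + 6)
Step 3: reduce the series chain K4, K5 = (1 - s)/(4*s^2 + 4*s + 1)
Step 4: collapse the loop ((K4*K5) forward, K6 return) = (-2*s^2 + s + 1)/(8*s^3 + 9*s^2 + 8*s + 2)
Step 5: cascade [(K4*K5)/(1+(K4*K5)*K6)], K7 = (2*s^3 + s^2 - 2*s - 1)/(32*s^3 + 36*s^2 + 32*s + 8)
Step 6: reduce the feedback loop with forward ([(K4*K5)/(1+(K4*K5)*K6)]*K7) and return K8 = (2*s^3 + s^2 - 2*s - 1)/(30*s^3 + 35*s^2 + 34*s + 9)
Step 7: multiply [K1/(1+K1*(K2*K3))], [([(K4*K5)/(1+(K4*K5)*K6)]*K7)/(1+([(K4*K5)/(1+(K4*K5)*K6)]*K7)*K8)] (series) = (12*s^6 + 8*s^5 - 9*s^4 - 3*s^3 - s^2 - 5*s - 2)/(240*s^5 + 250*s^4 + 417*s^3 + 248*s^2 + 195*s + 54)
T(s) is the step-7 result (common factors already cancelled). Leading coefficient of the denominator: 240. Divide through by 240 for the monic polynomial.

Answer: s^5 + 25*s^4/24 + 139*s^3/80 + 31*s^2/30 + 13*s/16 + 9/40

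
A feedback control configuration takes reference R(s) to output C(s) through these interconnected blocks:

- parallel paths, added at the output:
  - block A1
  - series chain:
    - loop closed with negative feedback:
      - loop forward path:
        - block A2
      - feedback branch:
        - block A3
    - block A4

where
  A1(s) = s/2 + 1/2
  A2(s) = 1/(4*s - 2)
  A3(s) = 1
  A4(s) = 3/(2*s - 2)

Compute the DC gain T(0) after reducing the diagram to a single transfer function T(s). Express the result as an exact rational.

(1) apply the feedback formula to A2, A3 gives 1/(4*s - 1)
(2) reduce the series chain [A2/(1+A2*A3)], A4 gives 3/(8*s^2 - 10*s + 2)
(3) parallel reduction of A1, ([A2/(1+A2*A3)]*A4) gives (4*s^3 - s^2 - 4*s + 4)/(8*s^2 - 10*s + 2)
DC gain: substitute s = 0 into T(s) from step 3: T(0) = 4/2 = 2.

Hence the answer: 2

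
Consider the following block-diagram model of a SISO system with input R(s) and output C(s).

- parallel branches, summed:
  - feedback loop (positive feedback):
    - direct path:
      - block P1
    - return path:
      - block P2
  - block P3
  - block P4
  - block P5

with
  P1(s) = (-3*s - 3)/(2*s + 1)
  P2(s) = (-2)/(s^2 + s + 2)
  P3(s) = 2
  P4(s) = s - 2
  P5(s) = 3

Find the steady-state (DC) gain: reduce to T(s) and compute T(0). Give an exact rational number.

[1] reduce the feedback loop with forward P1 and return P2 = (-3*s^3 - 6*s^2 - 9*s - 6)/(2*s^3 + 3*s^2 - s - 4)
[2] reduce the parallel group [P1/(1-P1*P2)], P3, P4, P5 = (2*s^4 + 6*s^3 + 2*s^2 - 16*s - 18)/(2*s^3 + 3*s^2 - s - 4)
Evaluating the step-2 result (the overall T(s)) at s = 0 gives T(0) = -18/(-4) = 9/2.

Answer: 9/2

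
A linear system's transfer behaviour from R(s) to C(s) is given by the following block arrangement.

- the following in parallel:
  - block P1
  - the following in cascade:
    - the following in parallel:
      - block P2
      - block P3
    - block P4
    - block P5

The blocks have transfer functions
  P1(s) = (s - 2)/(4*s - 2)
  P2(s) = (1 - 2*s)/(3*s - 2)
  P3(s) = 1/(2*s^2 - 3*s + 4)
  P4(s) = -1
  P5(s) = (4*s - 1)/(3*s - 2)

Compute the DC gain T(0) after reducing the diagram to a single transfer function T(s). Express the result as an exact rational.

First reduce the diagram to T(s).

Step 1 - add P2, P3 (parallel) = (-4*s^3 + 8*s^2 - 8*s + 2)/(6*s^3 - 13*s^2 + 18*s - 8)
Step 2 - combine (P2+P3), P4, P5 in series = (16*s^4 - 36*s^3 + 40*s^2 - 16*s + 2)/(18*s^4 - 51*s^3 + 80*s^2 - 60*s + 16)
Step 3 - reduce the parallel group P1, ((P2+P3)*P4*P5) = (82*s^5 - 263*s^4 + 414*s^3 - 364*s^2 + 176*s - 36)/(72*s^5 - 240*s^4 + 422*s^3 - 400*s^2 + 184*s - 32)
The step-3 result is T(s). Setting s = 0: T(0) = -36/(-32) = 9/8.

Answer: 9/8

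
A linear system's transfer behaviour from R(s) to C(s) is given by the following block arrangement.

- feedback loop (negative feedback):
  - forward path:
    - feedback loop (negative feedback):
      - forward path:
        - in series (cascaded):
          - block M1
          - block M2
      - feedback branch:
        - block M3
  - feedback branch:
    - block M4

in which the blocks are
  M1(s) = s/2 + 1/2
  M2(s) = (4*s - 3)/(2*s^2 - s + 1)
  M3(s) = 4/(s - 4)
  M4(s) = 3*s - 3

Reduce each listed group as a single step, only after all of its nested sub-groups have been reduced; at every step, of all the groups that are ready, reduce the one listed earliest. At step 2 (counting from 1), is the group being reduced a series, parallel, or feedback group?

Reducing step by step:

(1) cascade M1, M2
(2) reduce the feedback loop with forward (M1*M2) and return M3
(3) feedback reduction of [(M1*M2)/(1+(M1*M2)*M3)], M4
At step 2 the group reduced is feedback.

Answer: feedback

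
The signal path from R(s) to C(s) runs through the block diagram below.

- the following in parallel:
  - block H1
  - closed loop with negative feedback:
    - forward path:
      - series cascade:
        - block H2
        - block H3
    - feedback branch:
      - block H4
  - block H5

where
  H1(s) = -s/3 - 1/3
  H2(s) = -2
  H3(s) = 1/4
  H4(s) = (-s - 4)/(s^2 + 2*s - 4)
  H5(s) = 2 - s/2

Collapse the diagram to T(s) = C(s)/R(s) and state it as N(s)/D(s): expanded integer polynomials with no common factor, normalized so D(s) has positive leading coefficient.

Step 1. cascade H2, H3; result (-1)/2
Step 2. collapse the loop ((H2*H3) forward, H4 return); result (-s^2 - 2*s + 4)/(2*s^2 + 5*s - 4)
Step 3. parallel reduction of H1, [(H2*H3)/(1+(H2*H3)*H4)], H5 - this is the overall T(s), already in the required normalized form

Final answer: (-10*s^3 - 11*s^2 + 58*s - 16)/(12*s^2 + 30*s - 24)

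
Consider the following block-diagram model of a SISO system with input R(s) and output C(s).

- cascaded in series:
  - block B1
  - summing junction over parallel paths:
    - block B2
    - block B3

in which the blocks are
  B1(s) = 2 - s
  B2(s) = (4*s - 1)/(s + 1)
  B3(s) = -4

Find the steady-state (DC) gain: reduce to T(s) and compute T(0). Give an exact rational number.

[1] sum the parallel branches B2, B3: (-5)/(s + 1)
[2] reduce the series chain B1, (B2+B3): (5*s - 10)/(s + 1)
The step-2 result is T(s). Setting s = 0: T(0) = -10/1 = -10.

Hence the answer: -10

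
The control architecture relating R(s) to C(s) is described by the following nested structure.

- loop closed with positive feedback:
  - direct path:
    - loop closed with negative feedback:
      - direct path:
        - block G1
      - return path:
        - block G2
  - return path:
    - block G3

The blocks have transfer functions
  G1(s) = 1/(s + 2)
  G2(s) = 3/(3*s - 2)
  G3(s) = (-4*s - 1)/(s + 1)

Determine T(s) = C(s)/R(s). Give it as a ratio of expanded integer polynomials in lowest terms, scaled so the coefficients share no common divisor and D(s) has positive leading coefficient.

First reduce the diagram to T(s).

Step 1 - close the feedback loop around G1, G2, giving (3*s - 2)/(3*s^2 + 4*s - 1)
Step 2 - collapse the loop ([G1/(1+G1*G2)] forward, G3 return), giving the overall T(s)

Answer: (3*s^2 + s - 2)/(3*s^3 + 19*s^2 - 2*s - 3)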